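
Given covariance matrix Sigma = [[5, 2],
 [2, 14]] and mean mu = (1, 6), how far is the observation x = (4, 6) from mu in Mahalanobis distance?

Step 1 — centre the observation: (x - mu) = (3, 0).

Step 2 — invert Sigma. det(Sigma) = 5·14 - (2)² = 66.
  Sigma^{-1} = (1/det) · [[d, -b], [-b, a]] = [[0.2121, -0.0303],
 [-0.0303, 0.0758]].

Step 3 — form the quadratic (x - mu)^T · Sigma^{-1} · (x - mu):
  Sigma^{-1} · (x - mu) = (0.6364, -0.0909).
  (x - mu)^T · [Sigma^{-1} · (x - mu)] = (3)·(0.6364) + (0)·(-0.0909) = 1.9091.

Step 4 — take square root: d = √(1.9091) ≈ 1.3817.

d(x, mu) = √(1.9091) ≈ 1.3817


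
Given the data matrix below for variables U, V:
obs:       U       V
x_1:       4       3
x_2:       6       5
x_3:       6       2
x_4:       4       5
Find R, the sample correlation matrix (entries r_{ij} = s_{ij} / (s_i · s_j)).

Step 1 — column means:
  mean(U) = (4 + 6 + 6 + 4) / 4 = 20/4 = 5
  mean(V) = (3 + 5 + 2 + 5) / 4 = 15/4 = 3.75

Step 2 — sample variances and covariances s[i,j] = (1/(n-1)) · Σ_k (x_{k,i} - mean_i) · (x_{k,j} - mean_j), with n-1 = 3:
  s[U,U] = ((-1)·(-1) + (1)·(1) + (1)·(1) + (-1)·(-1)) / 3 = 4/3 = 1.3333
  s[U,V] = ((-1)·(-0.75) + (1)·(1.25) + (1)·(-1.75) + (-1)·(1.25)) / 3 = -1/3 = -0.3333
  s[V,V] = ((-0.75)·(-0.75) + (1.25)·(1.25) + (-1.75)·(-1.75) + (1.25)·(1.25)) / 3 = 6.75/3 = 2.25
  Sample standard deviations s_i = √(s[i,i]):
  s(U) = √(1.3333) = 1.1547
  s(V) = √(2.25) = 1.5

Step 3 — r_{ij} = s_{ij} / (s_i · s_j):
  r[U,U] = 1 (diagonal).
  r[U,V] = -0.3333 / (1.1547 · 1.5) = -0.3333 / 1.7321 = -0.1925
  r[V,V] = 1 (diagonal).

R is symmetric with unit diagonal. Assembling:

R = [[1, -0.1925],
 [-0.1925, 1]]


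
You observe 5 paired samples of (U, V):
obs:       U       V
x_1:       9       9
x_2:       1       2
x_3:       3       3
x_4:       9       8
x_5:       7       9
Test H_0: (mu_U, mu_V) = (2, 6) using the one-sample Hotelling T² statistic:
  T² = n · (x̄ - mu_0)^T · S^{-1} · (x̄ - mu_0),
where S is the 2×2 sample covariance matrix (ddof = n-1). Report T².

Step 1 — sample mean vector:
  mean(U) = (9 + 1 + 3 + 9 + 7) / 5 = 29/5 = 5.8
  mean(V) = (9 + 2 + 3 + 8 + 9) / 5 = 31/5 = 6.2
  x̄ = (5.8, 6.2),  deviation x̄ - mu_0 = (5.8, 6.2) - (2, 6) = (3.8, 0.2).

Step 2 — sample covariance matrix, S[i,j] = (1/(n-1)) · Σ_k (x_{k,i} - mean_i) · (x_{k,j} - mean_j), divisor n-1 = 4:
  S[U,U] = ((3.2)·(3.2) + (-4.8)·(-4.8) + (-2.8)·(-2.8) + (3.2)·(3.2) + (1.2)·(1.2)) / 4 = 52.8/4 = 13.2
  S[U,V] = ((3.2)·(2.8) + (-4.8)·(-4.2) + (-2.8)·(-3.2) + (3.2)·(1.8) + (1.2)·(2.8)) / 4 = 47.2/4 = 11.8
  S[V,V] = ((2.8)·(2.8) + (-4.2)·(-4.2) + (-3.2)·(-3.2) + (1.8)·(1.8) + (2.8)·(2.8)) / 4 = 46.8/4 = 11.7
  S = [[13.2, 11.8],
 [11.8, 11.7]].

Step 3 — invert S. det(S) = 13.2·11.7 - (11.8)² = 15.2.
  S^{-1} = (1/det) · [[d, -b], [-b, a]] = [[0.7697, -0.7763],
 [-0.7763, 0.8684]].

Step 4 — quadratic form (x̄ - mu_0)^T · S^{-1} · (x̄ - mu_0):
  S^{-1} · (x̄ - mu_0) = (2.7697, -2.7763),
  (x̄ - mu_0)^T · [...] = (3.8)·(2.7697) + (0.2)·(-2.7763) = 9.9697.

Step 5 — scale by n: T² = 5 · 9.9697 = 49.8487.

T² ≈ 49.8487


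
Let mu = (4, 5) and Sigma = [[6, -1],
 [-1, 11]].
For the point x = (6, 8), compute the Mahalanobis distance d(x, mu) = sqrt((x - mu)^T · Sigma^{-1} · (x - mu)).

Step 1 — centre the observation: (x - mu) = (2, 3).

Step 2 — invert Sigma. det(Sigma) = 6·11 - (-1)² = 65.
  Sigma^{-1} = (1/det) · [[d, -b], [-b, a]] = [[0.1692, 0.0154],
 [0.0154, 0.0923]].

Step 3 — form the quadratic (x - mu)^T · Sigma^{-1} · (x - mu):
  Sigma^{-1} · (x - mu) = (0.3846, 0.3077).
  (x - mu)^T · [Sigma^{-1} · (x - mu)] = (2)·(0.3846) + (3)·(0.3077) = 1.6923.

Step 4 — take square root: d = √(1.6923) ≈ 1.3009.

d(x, mu) = √(1.6923) ≈ 1.3009


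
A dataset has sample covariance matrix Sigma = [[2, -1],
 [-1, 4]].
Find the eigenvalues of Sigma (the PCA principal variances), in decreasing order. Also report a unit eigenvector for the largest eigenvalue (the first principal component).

Step 1 — characteristic polynomial of 2×2 Sigma:
  det(Sigma - λI) = λ² - trace · λ + det = 0.
  trace = 2 + 4 = 6, det = 2·4 - (-1)² = 7.
Step 2 — discriminant:
  Δ = trace² - 4·det = 36 - 28 = 8.
Step 3 — eigenvalues:
  λ = (trace ± √Δ)/2 = (6 ± 2.8284)/2,
  λ_1 = 4.4142,  λ_2 = 1.5858.

Step 4 — unit eigenvector for λ_1: solve (Sigma - λ_1 I)v = 0. First row:
  (2 - 4.4142)·v_x + (-1)·v_y = 0, i.e. (-2.4142)·v_x + (-1)·v_y = 0,
  so v ∝ (b, λ_1 - a) = (-1, 2.4142); multiply by -1 so the first entry is positive: u = (1, -2.4142).
  ||u|| = √((1)² + (-2.4142)²) = √(6.8284) ≈ 2.6131,
  v_1 = u/||u|| ≈ (0.3827, -0.9239) (||v_1|| = 1).

λ_1 = 4.4142,  λ_2 = 1.5858;  v_1 ≈ (0.3827, -0.9239)


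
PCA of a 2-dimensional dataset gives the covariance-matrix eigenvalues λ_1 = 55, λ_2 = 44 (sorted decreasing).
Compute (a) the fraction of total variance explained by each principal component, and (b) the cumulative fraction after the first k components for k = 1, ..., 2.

Step 1 — total variance = trace(Sigma) = Σ λ_i = 55 + 44 = 99.

Step 2 — fraction explained by component i = λ_i / Σ λ:
  PC1: 55/99 = 0.5556
  PC2: 44/99 = 0.4444

Step 3 — cumulative fraction after k components = (λ_1 + ... + λ_k) / Σ λ:
  k = 1: 55/99 = 0.5556
  k = 2: (55 + 44)/99 = 99/99 = 1

Summary (fraction, with percent):

explained: PC1 0.5556 (55.56%), PC2 0.4444 (44.44%);  cumulative: 0.5556, 1


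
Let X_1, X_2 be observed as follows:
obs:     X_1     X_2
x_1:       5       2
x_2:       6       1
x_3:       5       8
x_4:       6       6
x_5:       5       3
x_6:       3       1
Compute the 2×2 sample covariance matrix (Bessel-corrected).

Step 1 — column means:
  mean(X_1) = (5 + 6 + 5 + 6 + 5 + 3) / 6 = 30/6 = 5
  mean(X_2) = (2 + 1 + 8 + 6 + 3 + 1) / 6 = 21/6 = 3.5

Step 2 — sample covariance S[i,j] = (1/(n-1)) · Σ_k (x_{k,i} - mean_i) · (x_{k,j} - mean_j), with n-1 = 5.
  S[X_1,X_1] = ((0)·(0) + (1)·(1) + (0)·(0) + (1)·(1) + (0)·(0) + (-2)·(-2)) / 5 = 6/5 = 1.2
  S[X_1,X_2] = ((0)·(-1.5) + (1)·(-2.5) + (0)·(4.5) + (1)·(2.5) + (0)·(-0.5) + (-2)·(-2.5)) / 5 = 5/5 = 1
  S[X_2,X_2] = ((-1.5)·(-1.5) + (-2.5)·(-2.5) + (4.5)·(4.5) + (2.5)·(2.5) + (-0.5)·(-0.5) + (-2.5)·(-2.5)) / 5 = 41.5/5 = 8.3

S is symmetric (S[j,i] = S[i,j]). Assembling:

S = [[1.2, 1],
 [1, 8.3]]


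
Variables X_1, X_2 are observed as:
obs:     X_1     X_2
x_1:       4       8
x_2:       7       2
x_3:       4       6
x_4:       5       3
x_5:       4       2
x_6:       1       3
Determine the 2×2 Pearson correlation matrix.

Step 1 — column means:
  mean(X_1) = (4 + 7 + 4 + 5 + 4 + 1) / 6 = 25/6 = 4.1667
  mean(X_2) = (8 + 2 + 6 + 3 + 2 + 3) / 6 = 24/6 = 4

Step 2 — sample variances and covariances s[i,j] = (1/(n-1)) · Σ_k (x_{k,i} - mean_i) · (x_{k,j} - mean_j), with n-1 = 5:
  s[X_1,X_1] = ((-0.1667)·(-0.1667) + (2.8333)·(2.8333) + (-0.1667)·(-0.1667) + (0.8333)·(0.8333) + (-0.1667)·(-0.1667) + (-3.1667)·(-3.1667)) / 5 = 18.8333/5 = 3.7667
  s[X_1,X_2] = ((-0.1667)·(4) + (2.8333)·(-2) + (-0.1667)·(2) + (0.8333)·(-1) + (-0.1667)·(-2) + (-3.1667)·(-1)) / 5 = -4/5 = -0.8
  s[X_2,X_2] = ((4)·(4) + (-2)·(-2) + (2)·(2) + (-1)·(-1) + (-2)·(-2) + (-1)·(-1)) / 5 = 30/5 = 6
  Sample standard deviations s_i = √(s[i,i]):
  s(X_1) = √(3.7667) = 1.9408
  s(X_2) = √(6) = 2.4495

Step 3 — r_{ij} = s_{ij} / (s_i · s_j):
  r[X_1,X_1] = 1 (diagonal).
  r[X_1,X_2] = -0.8 / (1.9408 · 2.4495) = -0.8 / 4.7539 = -0.1683
  r[X_2,X_2] = 1 (diagonal).

R is symmetric with unit diagonal. Assembling:

R = [[1, -0.1683],
 [-0.1683, 1]]


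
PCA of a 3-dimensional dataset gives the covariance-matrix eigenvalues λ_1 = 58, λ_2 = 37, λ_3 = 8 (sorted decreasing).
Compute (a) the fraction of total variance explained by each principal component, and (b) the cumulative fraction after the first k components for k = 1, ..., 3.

Step 1 — total variance = trace(Sigma) = Σ λ_i = 58 + 37 + 8 = 103.

Step 2 — fraction explained by component i = λ_i / Σ λ:
  PC1: 58/103 = 0.5631
  PC2: 37/103 = 0.3592
  PC3: 8/103 = 0.0777

Step 3 — cumulative fraction after k components = (λ_1 + ... + λ_k) / Σ λ:
  k = 1: 58/103 = 0.5631
  k = 2: (58 + 37)/103 = 95/103 = 0.9223
  k = 3: (58 + 37 + 8)/103 = 103/103 = 1

Summary (fraction, with percent):

explained: PC1 0.5631 (56.31%), PC2 0.3592 (35.92%), PC3 0.0777 (7.77%);  cumulative: 0.5631, 0.9223, 1


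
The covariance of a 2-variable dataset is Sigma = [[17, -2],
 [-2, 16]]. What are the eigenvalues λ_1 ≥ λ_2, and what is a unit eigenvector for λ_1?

Step 1 — characteristic polynomial of 2×2 Sigma:
  det(Sigma - λI) = λ² - trace · λ + det = 0.
  trace = 17 + 16 = 33, det = 17·16 - (-2)² = 268.
Step 2 — discriminant:
  Δ = trace² - 4·det = 1089 - 1072 = 17.
Step 3 — eigenvalues:
  λ = (trace ± √Δ)/2 = (33 ± 4.1231)/2,
  λ_1 = 18.5616,  λ_2 = 14.4384.

Step 4 — unit eigenvector for λ_1: solve (Sigma - λ_1 I)v = 0. First row:
  (17 - 18.5616)·v_x + (-2)·v_y = 0, i.e. (-1.5616)·v_x + (-2)·v_y = 0,
  so v ∝ (b, λ_1 - a) = (-2, 1.5616); multiply by -1 so the first entry is positive: u = (2, -1.5616).
  ||u|| = √((2)² + (-1.5616)²) = √(6.4384) ≈ 2.5374,
  v_1 = u/||u|| ≈ (0.7882, -0.6154) (||v_1|| = 1).

λ_1 = 18.5616,  λ_2 = 14.4384;  v_1 ≈ (0.7882, -0.6154)


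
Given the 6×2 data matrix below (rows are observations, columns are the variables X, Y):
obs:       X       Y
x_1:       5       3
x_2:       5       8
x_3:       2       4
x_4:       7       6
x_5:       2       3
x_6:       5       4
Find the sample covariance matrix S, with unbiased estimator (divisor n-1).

Step 1 — column means:
  mean(X) = (5 + 5 + 2 + 7 + 2 + 5) / 6 = 26/6 = 4.3333
  mean(Y) = (3 + 8 + 4 + 6 + 3 + 4) / 6 = 28/6 = 4.6667

Step 2 — sample covariance S[i,j] = (1/(n-1)) · Σ_k (x_{k,i} - mean_i) · (x_{k,j} - mean_j), with n-1 = 5.
  S[X,X] = ((0.6667)·(0.6667) + (0.6667)·(0.6667) + (-2.3333)·(-2.3333) + (2.6667)·(2.6667) + (-2.3333)·(-2.3333) + (0.6667)·(0.6667)) / 5 = 19.3333/5 = 3.8667
  S[X,Y] = ((0.6667)·(-1.6667) + (0.6667)·(3.3333) + (-2.3333)·(-0.6667) + (2.6667)·(1.3333) + (-2.3333)·(-1.6667) + (0.6667)·(-0.6667)) / 5 = 9.6667/5 = 1.9333
  S[Y,Y] = ((-1.6667)·(-1.6667) + (3.3333)·(3.3333) + (-0.6667)·(-0.6667) + (1.3333)·(1.3333) + (-1.6667)·(-1.6667) + (-0.6667)·(-0.6667)) / 5 = 19.3333/5 = 3.8667

S is symmetric (S[j,i] = S[i,j]). Assembling:

S = [[3.8667, 1.9333],
 [1.9333, 3.8667]]


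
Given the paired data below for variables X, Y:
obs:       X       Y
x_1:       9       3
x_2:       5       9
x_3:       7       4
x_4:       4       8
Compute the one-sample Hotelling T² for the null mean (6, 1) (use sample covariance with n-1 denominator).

Step 1 — sample mean vector:
  mean(X) = (9 + 5 + 7 + 4) / 4 = 25/4 = 6.25
  mean(Y) = (3 + 9 + 4 + 8) / 4 = 24/4 = 6
  x̄ = (6.25, 6),  deviation x̄ - mu_0 = (6.25, 6) - (6, 1) = (0.25, 5).

Step 2 — sample covariance matrix, S[i,j] = (1/(n-1)) · Σ_k (x_{k,i} - mean_i) · (x_{k,j} - mean_j), divisor n-1 = 3:
  S[X,X] = ((2.75)·(2.75) + (-1.25)·(-1.25) + (0.75)·(0.75) + (-2.25)·(-2.25)) / 3 = 14.75/3 = 4.9167
  S[X,Y] = ((2.75)·(-3) + (-1.25)·(3) + (0.75)·(-2) + (-2.25)·(2)) / 3 = -18/3 = -6
  S[Y,Y] = ((-3)·(-3) + (3)·(3) + (-2)·(-2) + (2)·(2)) / 3 = 26/3 = 8.6667
  S = [[4.9167, -6],
 [-6, 8.6667]].

Step 3 — invert S. det(S) = 4.9167·8.6667 - (-6)² = 6.6111.
  S^{-1} = (1/det) · [[d, -b], [-b, a]] = [[1.3109, 0.9076],
 [0.9076, 0.7437]].

Step 4 — quadratic form (x̄ - mu_0)^T · S^{-1} · (x̄ - mu_0):
  S^{-1} · (x̄ - mu_0) = (4.8655, 3.9454),
  (x̄ - mu_0)^T · [...] = (0.25)·(4.8655) + (5)·(3.9454) = 20.9433.

Step 5 — scale by n: T² = 4 · 20.9433 = 83.7731.

T² ≈ 83.7731


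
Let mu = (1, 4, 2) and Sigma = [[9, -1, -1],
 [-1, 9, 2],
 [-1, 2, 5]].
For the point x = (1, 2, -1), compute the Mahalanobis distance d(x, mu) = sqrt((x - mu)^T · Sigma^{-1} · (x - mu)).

Step 1 — centre the observation: (x - mu) = (0, -2, -3).

Step 2 — invert Sigma (cofactor / det for 3×3, or solve directly):
  Sigma^{-1} = [[0.1142, 0.0084, 0.0195],
 [0.0084, 0.1226, -0.0474],
 [0.0195, -0.0474, 0.2228]].

Step 3 — form the quadratic (x - mu)^T · Sigma^{-1} · (x - mu):
  Sigma^{-1} · (x - mu) = (-0.0752, -0.1031, -0.5738).
  (x - mu)^T · [Sigma^{-1} · (x - mu)] = (0)·(-0.0752) + (-2)·(-0.1031) + (-3)·(-0.5738) = 1.9276.

Step 4 — take square root: d = √(1.9276) ≈ 1.3884.

d(x, mu) = √(1.9276) ≈ 1.3884


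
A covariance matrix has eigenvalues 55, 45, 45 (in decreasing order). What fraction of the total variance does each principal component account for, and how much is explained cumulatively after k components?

Step 1 — total variance = trace(Sigma) = Σ λ_i = 55 + 45 + 45 = 145.

Step 2 — fraction explained by component i = λ_i / Σ λ:
  PC1: 55/145 = 0.3793
  PC2: 45/145 = 0.3103
  PC3: 45/145 = 0.3103

Step 3 — cumulative fraction after k components = (λ_1 + ... + λ_k) / Σ λ:
  k = 1: 55/145 = 0.3793
  k = 2: (55 + 45)/145 = 100/145 = 0.6897
  k = 3: (55 + 45 + 45)/145 = 145/145 = 1

Summary (fraction, with percent):

explained: PC1 0.3793 (37.93%), PC2 0.3103 (31.03%), PC3 0.3103 (31.03%);  cumulative: 0.3793, 0.6897, 1


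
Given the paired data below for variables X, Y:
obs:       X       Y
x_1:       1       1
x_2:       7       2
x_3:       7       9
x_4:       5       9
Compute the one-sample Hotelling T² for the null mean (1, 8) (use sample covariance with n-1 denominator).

Step 1 — sample mean vector:
  mean(X) = (1 + 7 + 7 + 5) / 4 = 20/4 = 5
  mean(Y) = (1 + 2 + 9 + 9) / 4 = 21/4 = 5.25
  x̄ = (5, 5.25),  deviation x̄ - mu_0 = (5, 5.25) - (1, 8) = (4, -2.75).

Step 2 — sample covariance matrix, S[i,j] = (1/(n-1)) · Σ_k (x_{k,i} - mean_i) · (x_{k,j} - mean_j), divisor n-1 = 3:
  S[X,X] = ((-4)·(-4) + (2)·(2) + (2)·(2) + (0)·(0)) / 3 = 24/3 = 8
  S[X,Y] = ((-4)·(-4.25) + (2)·(-3.25) + (2)·(3.75) + (0)·(3.75)) / 3 = 18/3 = 6
  S[Y,Y] = ((-4.25)·(-4.25) + (-3.25)·(-3.25) + (3.75)·(3.75) + (3.75)·(3.75)) / 3 = 56.75/3 = 18.9167
  S = [[8, 6],
 [6, 18.9167]].

Step 3 — invert S. det(S) = 8·18.9167 - (6)² = 115.3333.
  S^{-1} = (1/det) · [[d, -b], [-b, a]] = [[0.164, -0.052],
 [-0.052, 0.0694]].

Step 4 — quadratic form (x̄ - mu_0)^T · S^{-1} · (x̄ - mu_0):
  S^{-1} · (x̄ - mu_0) = (0.7991, -0.3988),
  (x̄ - mu_0)^T · [...] = (4)·(0.7991) + (-2.75)·(-0.3988) = 4.2934.

Step 5 — scale by n: T² = 4 · 4.2934 = 17.1734.

T² ≈ 17.1734


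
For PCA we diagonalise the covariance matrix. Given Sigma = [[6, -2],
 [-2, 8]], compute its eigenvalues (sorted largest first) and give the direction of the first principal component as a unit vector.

Step 1 — characteristic polynomial of 2×2 Sigma:
  det(Sigma - λI) = λ² - trace · λ + det = 0.
  trace = 6 + 8 = 14, det = 6·8 - (-2)² = 44.
Step 2 — discriminant:
  Δ = trace² - 4·det = 196 - 176 = 20.
Step 3 — eigenvalues:
  λ = (trace ± √Δ)/2 = (14 ± 4.4721)/2,
  λ_1 = 9.2361,  λ_2 = 4.7639.

Step 4 — unit eigenvector for λ_1: solve (Sigma - λ_1 I)v = 0. First row:
  (6 - 9.2361)·v_x + (-2)·v_y = 0, i.e. (-3.2361)·v_x + (-2)·v_y = 0,
  so v ∝ (b, λ_1 - a) = (-2, 3.2361); multiply by -1 so the first entry is positive: u = (2, -3.2361).
  ||u|| = √((2)² + (-3.2361)²) = √(14.4721) ≈ 3.8042,
  v_1 = u/||u|| ≈ (0.5257, -0.8507) (||v_1|| = 1).

λ_1 = 9.2361,  λ_2 = 4.7639;  v_1 ≈ (0.5257, -0.8507)


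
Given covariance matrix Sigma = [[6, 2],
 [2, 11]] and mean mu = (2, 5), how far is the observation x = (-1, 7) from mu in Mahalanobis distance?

Step 1 — centre the observation: (x - mu) = (-3, 2).

Step 2 — invert Sigma. det(Sigma) = 6·11 - (2)² = 62.
  Sigma^{-1} = (1/det) · [[d, -b], [-b, a]] = [[0.1774, -0.0323],
 [-0.0323, 0.0968]].

Step 3 — form the quadratic (x - mu)^T · Sigma^{-1} · (x - mu):
  Sigma^{-1} · (x - mu) = (-0.5968, 0.2903).
  (x - mu)^T · [Sigma^{-1} · (x - mu)] = (-3)·(-0.5968) + (2)·(0.2903) = 2.371.

Step 4 — take square root: d = √(2.371) ≈ 1.5398.

d(x, mu) = √(2.371) ≈ 1.5398


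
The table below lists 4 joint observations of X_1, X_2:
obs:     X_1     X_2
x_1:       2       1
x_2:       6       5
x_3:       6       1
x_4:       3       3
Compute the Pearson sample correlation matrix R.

Step 1 — column means:
  mean(X_1) = (2 + 6 + 6 + 3) / 4 = 17/4 = 4.25
  mean(X_2) = (1 + 5 + 1 + 3) / 4 = 10/4 = 2.5

Step 2 — sample variances and covariances s[i,j] = (1/(n-1)) · Σ_k (x_{k,i} - mean_i) · (x_{k,j} - mean_j), with n-1 = 3:
  s[X_1,X_1] = ((-2.25)·(-2.25) + (1.75)·(1.75) + (1.75)·(1.75) + (-1.25)·(-1.25)) / 3 = 12.75/3 = 4.25
  s[X_1,X_2] = ((-2.25)·(-1.5) + (1.75)·(2.5) + (1.75)·(-1.5) + (-1.25)·(0.5)) / 3 = 4.5/3 = 1.5
  s[X_2,X_2] = ((-1.5)·(-1.5) + (2.5)·(2.5) + (-1.5)·(-1.5) + (0.5)·(0.5)) / 3 = 11/3 = 3.6667
  Sample standard deviations s_i = √(s[i,i]):
  s(X_1) = √(4.25) = 2.0616
  s(X_2) = √(3.6667) = 1.9149

Step 3 — r_{ij} = s_{ij} / (s_i · s_j):
  r[X_1,X_1] = 1 (diagonal).
  r[X_1,X_2] = 1.5 / (2.0616 · 1.9149) = 1.5 / 3.9476 = 0.38
  r[X_2,X_2] = 1 (diagonal).

R is symmetric with unit diagonal. Assembling:

R = [[1, 0.38],
 [0.38, 1]]


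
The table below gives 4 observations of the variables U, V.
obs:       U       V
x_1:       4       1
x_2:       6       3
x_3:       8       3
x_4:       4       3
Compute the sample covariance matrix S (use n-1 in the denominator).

Step 1 — column means:
  mean(U) = (4 + 6 + 8 + 4) / 4 = 22/4 = 5.5
  mean(V) = (1 + 3 + 3 + 3) / 4 = 10/4 = 2.5

Step 2 — sample covariance S[i,j] = (1/(n-1)) · Σ_k (x_{k,i} - mean_i) · (x_{k,j} - mean_j), with n-1 = 3.
  S[U,U] = ((-1.5)·(-1.5) + (0.5)·(0.5) + (2.5)·(2.5) + (-1.5)·(-1.5)) / 3 = 11/3 = 3.6667
  S[U,V] = ((-1.5)·(-1.5) + (0.5)·(0.5) + (2.5)·(0.5) + (-1.5)·(0.5)) / 3 = 3/3 = 1
  S[V,V] = ((-1.5)·(-1.5) + (0.5)·(0.5) + (0.5)·(0.5) + (0.5)·(0.5)) / 3 = 3/3 = 1

S is symmetric (S[j,i] = S[i,j]). Assembling:

S = [[3.6667, 1],
 [1, 1]]


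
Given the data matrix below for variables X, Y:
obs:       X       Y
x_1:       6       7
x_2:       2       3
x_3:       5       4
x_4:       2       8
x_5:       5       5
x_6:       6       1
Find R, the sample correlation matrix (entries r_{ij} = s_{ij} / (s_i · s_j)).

Step 1 — column means:
  mean(X) = (6 + 2 + 5 + 2 + 5 + 6) / 6 = 26/6 = 4.3333
  mean(Y) = (7 + 3 + 4 + 8 + 5 + 1) / 6 = 28/6 = 4.6667

Step 2 — sample variances and covariances s[i,j] = (1/(n-1)) · Σ_k (x_{k,i} - mean_i) · (x_{k,j} - mean_j), with n-1 = 5:
  s[X,X] = ((1.6667)·(1.6667) + (-2.3333)·(-2.3333) + (0.6667)·(0.6667) + (-2.3333)·(-2.3333) + (0.6667)·(0.6667) + (1.6667)·(1.6667)) / 5 = 17.3333/5 = 3.4667
  s[X,Y] = ((1.6667)·(2.3333) + (-2.3333)·(-1.6667) + (0.6667)·(-0.6667) + (-2.3333)·(3.3333) + (0.6667)·(0.3333) + (1.6667)·(-3.6667)) / 5 = -6.3333/5 = -1.2667
  s[Y,Y] = ((2.3333)·(2.3333) + (-1.6667)·(-1.6667) + (-0.6667)·(-0.6667) + (3.3333)·(3.3333) + (0.3333)·(0.3333) + (-3.6667)·(-3.6667)) / 5 = 33.3333/5 = 6.6667
  Sample standard deviations s_i = √(s[i,i]):
  s(X) = √(3.4667) = 1.8619
  s(Y) = √(6.6667) = 2.582

Step 3 — r_{ij} = s_{ij} / (s_i · s_j):
  r[X,X] = 1 (diagonal).
  r[X,Y] = -1.2667 / (1.8619 · 2.582) = -1.2667 / 4.8074 = -0.2635
  r[Y,Y] = 1 (diagonal).

R is symmetric with unit diagonal. Assembling:

R = [[1, -0.2635],
 [-0.2635, 1]]


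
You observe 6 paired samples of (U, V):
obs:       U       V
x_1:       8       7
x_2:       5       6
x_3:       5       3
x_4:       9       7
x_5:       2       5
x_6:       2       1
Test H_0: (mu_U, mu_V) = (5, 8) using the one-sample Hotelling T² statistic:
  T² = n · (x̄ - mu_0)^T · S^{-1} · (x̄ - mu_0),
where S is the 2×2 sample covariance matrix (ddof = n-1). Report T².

Step 1 — sample mean vector:
  mean(U) = (8 + 5 + 5 + 9 + 2 + 2) / 6 = 31/6 = 5.1667
  mean(V) = (7 + 6 + 3 + 7 + 5 + 1) / 6 = 29/6 = 4.8333
  x̄ = (5.1667, 4.8333),  deviation x̄ - mu_0 = (5.1667, 4.8333) - (5, 8) = (0.1667, -3.1667).

Step 2 — sample covariance matrix, S[i,j] = (1/(n-1)) · Σ_k (x_{k,i} - mean_i) · (x_{k,j} - mean_j), divisor n-1 = 5:
  S[U,U] = ((2.8333)·(2.8333) + (-0.1667)·(-0.1667) + (-0.1667)·(-0.1667) + (3.8333)·(3.8333) + (-3.1667)·(-3.1667) + (-3.1667)·(-3.1667)) / 5 = 42.8333/5 = 8.5667
  S[U,V] = ((2.8333)·(2.1667) + (-0.1667)·(1.1667) + (-0.1667)·(-1.8333) + (3.8333)·(2.1667) + (-3.1667)·(0.1667) + (-3.1667)·(-3.8333)) / 5 = 26.1667/5 = 5.2333
  S[V,V] = ((2.1667)·(2.1667) + (1.1667)·(1.1667) + (-1.8333)·(-1.8333) + (2.1667)·(2.1667) + (0.1667)·(0.1667) + (-3.8333)·(-3.8333)) / 5 = 28.8333/5 = 5.7667
  S = [[8.5667, 5.2333],
 [5.2333, 5.7667]].

Step 3 — invert S. det(S) = 8.5667·5.7667 - (5.2333)² = 22.0133.
  S^{-1} = (1/det) · [[d, -b], [-b, a]] = [[0.262, -0.2377],
 [-0.2377, 0.3892]].

Step 4 — quadratic form (x̄ - mu_0)^T · S^{-1} · (x̄ - mu_0):
  S^{-1} · (x̄ - mu_0) = (0.7965, -1.272),
  (x̄ - mu_0)^T · [...] = (0.1667)·(0.7965) + (-3.1667)·(-1.272) = 4.1606.

Step 5 — scale by n: T² = 6 · 4.1606 = 24.9637.

T² ≈ 24.9637


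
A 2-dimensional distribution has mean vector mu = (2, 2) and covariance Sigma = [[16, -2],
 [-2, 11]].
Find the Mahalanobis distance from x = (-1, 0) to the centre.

Step 1 — centre the observation: (x - mu) = (-3, -2).

Step 2 — invert Sigma. det(Sigma) = 16·11 - (-2)² = 172.
  Sigma^{-1} = (1/det) · [[d, -b], [-b, a]] = [[0.064, 0.0116],
 [0.0116, 0.093]].

Step 3 — form the quadratic (x - mu)^T · Sigma^{-1} · (x - mu):
  Sigma^{-1} · (x - mu) = (-0.2151, -0.2209).
  (x - mu)^T · [Sigma^{-1} · (x - mu)] = (-3)·(-0.2151) + (-2)·(-0.2209) = 1.0872.

Step 4 — take square root: d = √(1.0872) ≈ 1.0427.

d(x, mu) = √(1.0872) ≈ 1.0427


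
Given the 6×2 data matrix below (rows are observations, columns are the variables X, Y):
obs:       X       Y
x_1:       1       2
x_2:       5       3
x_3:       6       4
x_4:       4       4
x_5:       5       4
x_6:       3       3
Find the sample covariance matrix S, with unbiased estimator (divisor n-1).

Step 1 — column means:
  mean(X) = (1 + 5 + 6 + 4 + 5 + 3) / 6 = 24/6 = 4
  mean(Y) = (2 + 3 + 4 + 4 + 4 + 3) / 6 = 20/6 = 3.3333

Step 2 — sample covariance S[i,j] = (1/(n-1)) · Σ_k (x_{k,i} - mean_i) · (x_{k,j} - mean_j), with n-1 = 5.
  S[X,X] = ((-3)·(-3) + (1)·(1) + (2)·(2) + (0)·(0) + (1)·(1) + (-1)·(-1)) / 5 = 16/5 = 3.2
  S[X,Y] = ((-3)·(-1.3333) + (1)·(-0.3333) + (2)·(0.6667) + (0)·(0.6667) + (1)·(0.6667) + (-1)·(-0.3333)) / 5 = 6/5 = 1.2
  S[Y,Y] = ((-1.3333)·(-1.3333) + (-0.3333)·(-0.3333) + (0.6667)·(0.6667) + (0.6667)·(0.6667) + (0.6667)·(0.6667) + (-0.3333)·(-0.3333)) / 5 = 3.3333/5 = 0.6667

S is symmetric (S[j,i] = S[i,j]). Assembling:

S = [[3.2, 1.2],
 [1.2, 0.6667]]


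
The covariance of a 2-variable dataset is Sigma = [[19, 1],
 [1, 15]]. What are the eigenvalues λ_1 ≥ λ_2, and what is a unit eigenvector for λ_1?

Step 1 — characteristic polynomial of 2×2 Sigma:
  det(Sigma - λI) = λ² - trace · λ + det = 0.
  trace = 19 + 15 = 34, det = 19·15 - (1)² = 284.
Step 2 — discriminant:
  Δ = trace² - 4·det = 1156 - 1136 = 20.
Step 3 — eigenvalues:
  λ = (trace ± √Δ)/2 = (34 ± 4.4721)/2,
  λ_1 = 19.2361,  λ_2 = 14.7639.

Step 4 — unit eigenvector for λ_1: solve (Sigma - λ_1 I)v = 0. First row:
  (19 - 19.2361)·v_x + (1)·v_y = 0, i.e. (-0.2361)·v_x + (1)·v_y = 0,
  so v ∝ (b, λ_1 - a) = (1, 0.2361) = u.
  ||u|| = √((1)² + (0.2361)²) = √(1.0557) ≈ 1.0275,
  v_1 = u/||u|| ≈ (0.9732, 0.2298) (||v_1|| = 1).

λ_1 = 19.2361,  λ_2 = 14.7639;  v_1 ≈ (0.9732, 0.2298)


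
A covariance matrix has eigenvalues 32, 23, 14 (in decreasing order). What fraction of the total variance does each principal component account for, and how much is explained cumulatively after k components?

Step 1 — total variance = trace(Sigma) = Σ λ_i = 32 + 23 + 14 = 69.

Step 2 — fraction explained by component i = λ_i / Σ λ:
  PC1: 32/69 = 0.4638
  PC2: 23/69 = 0.3333
  PC3: 14/69 = 0.2029

Step 3 — cumulative fraction after k components = (λ_1 + ... + λ_k) / Σ λ:
  k = 1: 32/69 = 0.4638
  k = 2: (32 + 23)/69 = 55/69 = 0.7971
  k = 3: (32 + 23 + 14)/69 = 69/69 = 1

Summary (fraction, with percent):

explained: PC1 0.4638 (46.38%), PC2 0.3333 (33.33%), PC3 0.2029 (20.29%);  cumulative: 0.4638, 0.7971, 1


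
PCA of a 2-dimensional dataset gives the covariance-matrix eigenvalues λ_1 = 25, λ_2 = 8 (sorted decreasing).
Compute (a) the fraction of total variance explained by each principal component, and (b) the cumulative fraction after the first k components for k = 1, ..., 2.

Step 1 — total variance = trace(Sigma) = Σ λ_i = 25 + 8 = 33.

Step 2 — fraction explained by component i = λ_i / Σ λ:
  PC1: 25/33 = 0.7576
  PC2: 8/33 = 0.2424

Step 3 — cumulative fraction after k components = (λ_1 + ... + λ_k) / Σ λ:
  k = 1: 25/33 = 0.7576
  k = 2: (25 + 8)/33 = 33/33 = 1

Summary (fraction, with percent):

explained: PC1 0.7576 (75.76%), PC2 0.2424 (24.24%);  cumulative: 0.7576, 1


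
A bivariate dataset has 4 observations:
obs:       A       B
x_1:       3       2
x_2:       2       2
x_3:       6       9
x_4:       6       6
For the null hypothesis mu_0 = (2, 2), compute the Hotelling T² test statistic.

Step 1 — sample mean vector:
  mean(A) = (3 + 2 + 6 + 6) / 4 = 17/4 = 4.25
  mean(B) = (2 + 2 + 9 + 6) / 4 = 19/4 = 4.75
  x̄ = (4.25, 4.75),  deviation x̄ - mu_0 = (4.25, 4.75) - (2, 2) = (2.25, 2.75).

Step 2 — sample covariance matrix, S[i,j] = (1/(n-1)) · Σ_k (x_{k,i} - mean_i) · (x_{k,j} - mean_j), divisor n-1 = 3:
  S[A,A] = ((-1.25)·(-1.25) + (-2.25)·(-2.25) + (1.75)·(1.75) + (1.75)·(1.75)) / 3 = 12.75/3 = 4.25
  S[A,B] = ((-1.25)·(-2.75) + (-2.25)·(-2.75) + (1.75)·(4.25) + (1.75)·(1.25)) / 3 = 19.25/3 = 6.4167
  S[B,B] = ((-2.75)·(-2.75) + (-2.75)·(-2.75) + (4.25)·(4.25) + (1.25)·(1.25)) / 3 = 34.75/3 = 11.5833
  S = [[4.25, 6.4167],
 [6.4167, 11.5833]].

Step 3 — invert S. det(S) = 4.25·11.5833 - (6.4167)² = 8.0556.
  S^{-1} = (1/det) · [[d, -b], [-b, a]] = [[1.4379, -0.7966],
 [-0.7966, 0.5276]].

Step 4 — quadratic form (x̄ - mu_0)^T · S^{-1} · (x̄ - mu_0):
  S^{-1} · (x̄ - mu_0) = (1.0448, -0.3414),
  (x̄ - mu_0)^T · [...] = (2.25)·(1.0448) + (2.75)·(-0.3414) = 1.4121.

Step 5 — scale by n: T² = 4 · 1.4121 = 5.6483.

T² ≈ 5.6483


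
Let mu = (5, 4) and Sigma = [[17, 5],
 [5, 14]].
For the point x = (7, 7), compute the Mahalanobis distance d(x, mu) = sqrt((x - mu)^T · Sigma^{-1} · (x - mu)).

Step 1 — centre the observation: (x - mu) = (2, 3).

Step 2 — invert Sigma. det(Sigma) = 17·14 - (5)² = 213.
  Sigma^{-1} = (1/det) · [[d, -b], [-b, a]] = [[0.0657, -0.0235],
 [-0.0235, 0.0798]].

Step 3 — form the quadratic (x - mu)^T · Sigma^{-1} · (x - mu):
  Sigma^{-1} · (x - mu) = (0.061, 0.1925).
  (x - mu)^T · [Sigma^{-1} · (x - mu)] = (2)·(0.061) + (3)·(0.1925) = 0.6995.

Step 4 — take square root: d = √(0.6995) ≈ 0.8364.

d(x, mu) = √(0.6995) ≈ 0.8364


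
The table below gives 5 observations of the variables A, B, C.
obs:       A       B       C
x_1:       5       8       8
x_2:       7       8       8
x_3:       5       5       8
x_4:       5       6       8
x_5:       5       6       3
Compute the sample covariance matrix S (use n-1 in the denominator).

Step 1 — column means:
  mean(A) = (5 + 7 + 5 + 5 + 5) / 5 = 27/5 = 5.4
  mean(B) = (8 + 8 + 5 + 6 + 6) / 5 = 33/5 = 6.6
  mean(C) = (8 + 8 + 8 + 8 + 3) / 5 = 35/5 = 7

Step 2 — sample covariance S[i,j] = (1/(n-1)) · Σ_k (x_{k,i} - mean_i) · (x_{k,j} - mean_j), with n-1 = 4.
  S[A,A] = ((-0.4)·(-0.4) + (1.6)·(1.6) + (-0.4)·(-0.4) + (-0.4)·(-0.4) + (-0.4)·(-0.4)) / 4 = 3.2/4 = 0.8
  S[A,B] = ((-0.4)·(1.4) + (1.6)·(1.4) + (-0.4)·(-1.6) + (-0.4)·(-0.6) + (-0.4)·(-0.6)) / 4 = 2.8/4 = 0.7
  S[A,C] = ((-0.4)·(1) + (1.6)·(1) + (-0.4)·(1) + (-0.4)·(1) + (-0.4)·(-4)) / 4 = 2/4 = 0.5
  S[B,B] = ((1.4)·(1.4) + (1.4)·(1.4) + (-1.6)·(-1.6) + (-0.6)·(-0.6) + (-0.6)·(-0.6)) / 4 = 7.2/4 = 1.8
  S[B,C] = ((1.4)·(1) + (1.4)·(1) + (-1.6)·(1) + (-0.6)·(1) + (-0.6)·(-4)) / 4 = 3/4 = 0.75
  S[C,C] = ((1)·(1) + (1)·(1) + (1)·(1) + (1)·(1) + (-4)·(-4)) / 4 = 20/4 = 5

S is symmetric (S[j,i] = S[i,j]). Assembling:

S = [[0.8, 0.7, 0.5],
 [0.7, 1.8, 0.75],
 [0.5, 0.75, 5]]


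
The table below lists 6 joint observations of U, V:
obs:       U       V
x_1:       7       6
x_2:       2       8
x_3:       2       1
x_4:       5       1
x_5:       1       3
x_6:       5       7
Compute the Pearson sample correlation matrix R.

Step 1 — column means:
  mean(U) = (7 + 2 + 2 + 5 + 1 + 5) / 6 = 22/6 = 3.6667
  mean(V) = (6 + 8 + 1 + 1 + 3 + 7) / 6 = 26/6 = 4.3333

Step 2 — sample variances and covariances s[i,j] = (1/(n-1)) · Σ_k (x_{k,i} - mean_i) · (x_{k,j} - mean_j), with n-1 = 5:
  s[U,U] = ((3.3333)·(3.3333) + (-1.6667)·(-1.6667) + (-1.6667)·(-1.6667) + (1.3333)·(1.3333) + (-2.6667)·(-2.6667) + (1.3333)·(1.3333)) / 5 = 27.3333/5 = 5.4667
  s[U,V] = ((3.3333)·(1.6667) + (-1.6667)·(3.6667) + (-1.6667)·(-3.3333) + (1.3333)·(-3.3333) + (-2.6667)·(-1.3333) + (1.3333)·(2.6667)) / 5 = 7.6667/5 = 1.5333
  s[V,V] = ((1.6667)·(1.6667) + (3.6667)·(3.6667) + (-3.3333)·(-3.3333) + (-3.3333)·(-3.3333) + (-1.3333)·(-1.3333) + (2.6667)·(2.6667)) / 5 = 47.3333/5 = 9.4667
  Sample standard deviations s_i = √(s[i,i]):
  s(U) = √(5.4667) = 2.3381
  s(V) = √(9.4667) = 3.0768

Step 3 — r_{ij} = s_{ij} / (s_i · s_j):
  r[U,U] = 1 (diagonal).
  r[U,V] = 1.5333 / (2.3381 · 3.0768) = 1.5333 / 7.1938 = 0.2131
  r[V,V] = 1 (diagonal).

R is symmetric with unit diagonal. Assembling:

R = [[1, 0.2131],
 [0.2131, 1]]


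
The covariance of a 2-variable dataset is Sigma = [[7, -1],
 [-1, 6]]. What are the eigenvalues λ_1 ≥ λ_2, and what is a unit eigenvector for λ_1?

Step 1 — characteristic polynomial of 2×2 Sigma:
  det(Sigma - λI) = λ² - trace · λ + det = 0.
  trace = 7 + 6 = 13, det = 7·6 - (-1)² = 41.
Step 2 — discriminant:
  Δ = trace² - 4·det = 169 - 164 = 5.
Step 3 — eigenvalues:
  λ = (trace ± √Δ)/2 = (13 ± 2.2361)/2,
  λ_1 = 7.618,  λ_2 = 5.382.

Step 4 — unit eigenvector for λ_1: solve (Sigma - λ_1 I)v = 0. First row:
  (7 - 7.618)·v_x + (-1)·v_y = 0, i.e. (-0.618)·v_x + (-1)·v_y = 0,
  so v ∝ (b, λ_1 - a) = (-1, 0.618); multiply by -1 so the first entry is positive: u = (1, -0.618).
  ||u|| = √((1)² + (-0.618)²) = √(1.382) ≈ 1.1756,
  v_1 = u/||u|| ≈ (0.8507, -0.5257) (||v_1|| = 1).

λ_1 = 7.618,  λ_2 = 5.382;  v_1 ≈ (0.8507, -0.5257)


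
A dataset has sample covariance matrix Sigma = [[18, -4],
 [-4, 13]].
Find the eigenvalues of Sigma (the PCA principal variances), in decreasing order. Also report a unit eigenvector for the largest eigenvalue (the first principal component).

Step 1 — characteristic polynomial of 2×2 Sigma:
  det(Sigma - λI) = λ² - trace · λ + det = 0.
  trace = 18 + 13 = 31, det = 18·13 - (-4)² = 218.
Step 2 — discriminant:
  Δ = trace² - 4·det = 961 - 872 = 89.
Step 3 — eigenvalues:
  λ = (trace ± √Δ)/2 = (31 ± 9.434)/2,
  λ_1 = 20.217,  λ_2 = 10.783.

Step 4 — unit eigenvector for λ_1: solve (Sigma - λ_1 I)v = 0. First row:
  (18 - 20.217)·v_x + (-4)·v_y = 0, i.e. (-2.217)·v_x + (-4)·v_y = 0,
  so v ∝ (b, λ_1 - a) = (-4, 2.217); multiply by -1 so the first entry is positive: u = (4, -2.217).
  ||u|| = √((4)² + (-2.217)²) = √(20.915) ≈ 4.5733,
  v_1 = u/||u|| ≈ (0.8746, -0.4848) (||v_1|| = 1).

λ_1 = 20.217,  λ_2 = 10.783;  v_1 ≈ (0.8746, -0.4848)


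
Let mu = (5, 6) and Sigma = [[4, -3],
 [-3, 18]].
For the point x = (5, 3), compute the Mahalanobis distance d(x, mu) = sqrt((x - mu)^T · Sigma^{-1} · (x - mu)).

Step 1 — centre the observation: (x - mu) = (0, -3).

Step 2 — invert Sigma. det(Sigma) = 4·18 - (-3)² = 63.
  Sigma^{-1} = (1/det) · [[d, -b], [-b, a]] = [[0.2857, 0.0476],
 [0.0476, 0.0635]].

Step 3 — form the quadratic (x - mu)^T · Sigma^{-1} · (x - mu):
  Sigma^{-1} · (x - mu) = (-0.1429, -0.1905).
  (x - mu)^T · [Sigma^{-1} · (x - mu)] = (0)·(-0.1429) + (-3)·(-0.1905) = 0.5714.

Step 4 — take square root: d = √(0.5714) ≈ 0.7559.

d(x, mu) = √(0.5714) ≈ 0.7559


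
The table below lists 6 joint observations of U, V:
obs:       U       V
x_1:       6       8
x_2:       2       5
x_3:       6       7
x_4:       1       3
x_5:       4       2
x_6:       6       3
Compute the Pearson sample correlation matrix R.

Step 1 — column means:
  mean(U) = (6 + 2 + 6 + 1 + 4 + 6) / 6 = 25/6 = 4.1667
  mean(V) = (8 + 5 + 7 + 3 + 2 + 3) / 6 = 28/6 = 4.6667

Step 2 — sample variances and covariances s[i,j] = (1/(n-1)) · Σ_k (x_{k,i} - mean_i) · (x_{k,j} - mean_j), with n-1 = 5:
  s[U,U] = ((1.8333)·(1.8333) + (-2.1667)·(-2.1667) + (1.8333)·(1.8333) + (-3.1667)·(-3.1667) + (-0.1667)·(-0.1667) + (1.8333)·(1.8333)) / 5 = 24.8333/5 = 4.9667
  s[U,V] = ((1.8333)·(3.3333) + (-2.1667)·(0.3333) + (1.8333)·(2.3333) + (-3.1667)·(-1.6667) + (-0.1667)·(-2.6667) + (1.8333)·(-1.6667)) / 5 = 12.3333/5 = 2.4667
  s[V,V] = ((3.3333)·(3.3333) + (0.3333)·(0.3333) + (2.3333)·(2.3333) + (-1.6667)·(-1.6667) + (-2.6667)·(-2.6667) + (-1.6667)·(-1.6667)) / 5 = 29.3333/5 = 5.8667
  Sample standard deviations s_i = √(s[i,i]):
  s(U) = √(4.9667) = 2.2286
  s(V) = √(5.8667) = 2.4221

Step 3 — r_{ij} = s_{ij} / (s_i · s_j):
  r[U,U] = 1 (diagonal).
  r[U,V] = 2.4667 / (2.2286 · 2.4221) = 2.4667 / 5.3979 = 0.457
  r[V,V] = 1 (diagonal).

R is symmetric with unit diagonal. Assembling:

R = [[1, 0.457],
 [0.457, 1]]


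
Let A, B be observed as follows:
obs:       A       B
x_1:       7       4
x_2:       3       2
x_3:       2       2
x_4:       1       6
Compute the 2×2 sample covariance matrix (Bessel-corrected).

Step 1 — column means:
  mean(A) = (7 + 3 + 2 + 1) / 4 = 13/4 = 3.25
  mean(B) = (4 + 2 + 2 + 6) / 4 = 14/4 = 3.5

Step 2 — sample covariance S[i,j] = (1/(n-1)) · Σ_k (x_{k,i} - mean_i) · (x_{k,j} - mean_j), with n-1 = 3.
  S[A,A] = ((3.75)·(3.75) + (-0.25)·(-0.25) + (-1.25)·(-1.25) + (-2.25)·(-2.25)) / 3 = 20.75/3 = 6.9167
  S[A,B] = ((3.75)·(0.5) + (-0.25)·(-1.5) + (-1.25)·(-1.5) + (-2.25)·(2.5)) / 3 = -1.5/3 = -0.5
  S[B,B] = ((0.5)·(0.5) + (-1.5)·(-1.5) + (-1.5)·(-1.5) + (2.5)·(2.5)) / 3 = 11/3 = 3.6667

S is symmetric (S[j,i] = S[i,j]). Assembling:

S = [[6.9167, -0.5],
 [-0.5, 3.6667]]


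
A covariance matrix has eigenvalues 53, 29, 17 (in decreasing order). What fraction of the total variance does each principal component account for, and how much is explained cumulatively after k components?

Step 1 — total variance = trace(Sigma) = Σ λ_i = 53 + 29 + 17 = 99.

Step 2 — fraction explained by component i = λ_i / Σ λ:
  PC1: 53/99 = 0.5354
  PC2: 29/99 = 0.2929
  PC3: 17/99 = 0.1717

Step 3 — cumulative fraction after k components = (λ_1 + ... + λ_k) / Σ λ:
  k = 1: 53/99 = 0.5354
  k = 2: (53 + 29)/99 = 82/99 = 0.8283
  k = 3: (53 + 29 + 17)/99 = 99/99 = 1

Summary (fraction, with percent):

explained: PC1 0.5354 (53.54%), PC2 0.2929 (29.29%), PC3 0.1717 (17.17%);  cumulative: 0.5354, 0.8283, 1


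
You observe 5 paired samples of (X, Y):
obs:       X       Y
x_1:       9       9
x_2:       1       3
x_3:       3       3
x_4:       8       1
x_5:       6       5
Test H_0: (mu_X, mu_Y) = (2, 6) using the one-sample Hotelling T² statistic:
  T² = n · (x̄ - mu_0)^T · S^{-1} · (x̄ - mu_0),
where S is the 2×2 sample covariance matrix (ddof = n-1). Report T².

Step 1 — sample mean vector:
  mean(X) = (9 + 1 + 3 + 8 + 6) / 5 = 27/5 = 5.4
  mean(Y) = (9 + 3 + 3 + 1 + 5) / 5 = 21/5 = 4.2
  x̄ = (5.4, 4.2),  deviation x̄ - mu_0 = (5.4, 4.2) - (2, 6) = (3.4, -1.8).

Step 2 — sample covariance matrix, S[i,j] = (1/(n-1)) · Σ_k (x_{k,i} - mean_i) · (x_{k,j} - mean_j), divisor n-1 = 4:
  S[X,X] = ((3.6)·(3.6) + (-4.4)·(-4.4) + (-2.4)·(-2.4) + (2.6)·(2.6) + (0.6)·(0.6)) / 4 = 45.2/4 = 11.3
  S[X,Y] = ((3.6)·(4.8) + (-4.4)·(-1.2) + (-2.4)·(-1.2) + (2.6)·(-3.2) + (0.6)·(0.8)) / 4 = 17.6/4 = 4.4
  S[Y,Y] = ((4.8)·(4.8) + (-1.2)·(-1.2) + (-1.2)·(-1.2) + (-3.2)·(-3.2) + (0.8)·(0.8)) / 4 = 36.8/4 = 9.2
  S = [[11.3, 4.4],
 [4.4, 9.2]].

Step 3 — invert S. det(S) = 11.3·9.2 - (4.4)² = 84.6.
  S^{-1} = (1/det) · [[d, -b], [-b, a]] = [[0.1087, -0.052],
 [-0.052, 0.1336]].

Step 4 — quadratic form (x̄ - mu_0)^T · S^{-1} · (x̄ - mu_0):
  S^{-1} · (x̄ - mu_0) = (0.4634, -0.4173),
  (x̄ - mu_0)^T · [...] = (3.4)·(0.4634) + (-1.8)·(-0.4173) = 2.3265.

Step 5 — scale by n: T² = 5 · 2.3265 = 11.6324.

T² ≈ 11.6324


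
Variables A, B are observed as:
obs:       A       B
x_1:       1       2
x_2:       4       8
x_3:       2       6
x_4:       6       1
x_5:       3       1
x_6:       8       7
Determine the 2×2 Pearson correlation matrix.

Step 1 — column means:
  mean(A) = (1 + 4 + 2 + 6 + 3 + 8) / 6 = 24/6 = 4
  mean(B) = (2 + 8 + 6 + 1 + 1 + 7) / 6 = 25/6 = 4.1667

Step 2 — sample variances and covariances s[i,j] = (1/(n-1)) · Σ_k (x_{k,i} - mean_i) · (x_{k,j} - mean_j), with n-1 = 5:
  s[A,A] = ((-3)·(-3) + (0)·(0) + (-2)·(-2) + (2)·(2) + (-1)·(-1) + (4)·(4)) / 5 = 34/5 = 6.8
  s[A,B] = ((-3)·(-2.1667) + (0)·(3.8333) + (-2)·(1.8333) + (2)·(-3.1667) + (-1)·(-3.1667) + (4)·(2.8333)) / 5 = 11/5 = 2.2
  s[B,B] = ((-2.1667)·(-2.1667) + (3.8333)·(3.8333) + (1.8333)·(1.8333) + (-3.1667)·(-3.1667) + (-3.1667)·(-3.1667) + (2.8333)·(2.8333)) / 5 = 50.8333/5 = 10.1667
  Sample standard deviations s_i = √(s[i,i]):
  s(A) = √(6.8) = 2.6077
  s(B) = √(10.1667) = 3.1885

Step 3 — r_{ij} = s_{ij} / (s_i · s_j):
  r[A,A] = 1 (diagonal).
  r[A,B] = 2.2 / (2.6077 · 3.1885) = 2.2 / 8.3146 = 0.2646
  r[B,B] = 1 (diagonal).

R is symmetric with unit diagonal. Assembling:

R = [[1, 0.2646],
 [0.2646, 1]]


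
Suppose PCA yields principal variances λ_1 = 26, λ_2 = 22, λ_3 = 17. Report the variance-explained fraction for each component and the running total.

Step 1 — total variance = trace(Sigma) = Σ λ_i = 26 + 22 + 17 = 65.

Step 2 — fraction explained by component i = λ_i / Σ λ:
  PC1: 26/65 = 0.4
  PC2: 22/65 = 0.3385
  PC3: 17/65 = 0.2615

Step 3 — cumulative fraction after k components = (λ_1 + ... + λ_k) / Σ λ:
  k = 1: 26/65 = 0.4
  k = 2: (26 + 22)/65 = 48/65 = 0.7385
  k = 3: (26 + 22 + 17)/65 = 65/65 = 1

Summary (fraction, with percent):

explained: PC1 0.4 (40%), PC2 0.3385 (33.85%), PC3 0.2615 (26.15%);  cumulative: 0.4, 0.7385, 1


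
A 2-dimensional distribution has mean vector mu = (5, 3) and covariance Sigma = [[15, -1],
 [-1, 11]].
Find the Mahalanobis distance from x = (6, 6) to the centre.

Step 1 — centre the observation: (x - mu) = (1, 3).

Step 2 — invert Sigma. det(Sigma) = 15·11 - (-1)² = 164.
  Sigma^{-1} = (1/det) · [[d, -b], [-b, a]] = [[0.0671, 0.0061],
 [0.0061, 0.0915]].

Step 3 — form the quadratic (x - mu)^T · Sigma^{-1} · (x - mu):
  Sigma^{-1} · (x - mu) = (0.0854, 0.2805).
  (x - mu)^T · [Sigma^{-1} · (x - mu)] = (1)·(0.0854) + (3)·(0.2805) = 0.9268.

Step 4 — take square root: d = √(0.9268) ≈ 0.9627.

d(x, mu) = √(0.9268) ≈ 0.9627


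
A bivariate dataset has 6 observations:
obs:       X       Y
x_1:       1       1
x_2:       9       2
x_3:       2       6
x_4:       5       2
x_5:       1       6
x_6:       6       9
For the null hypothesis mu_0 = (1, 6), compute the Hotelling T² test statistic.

Step 1 — sample mean vector:
  mean(X) = (1 + 9 + 2 + 5 + 1 + 6) / 6 = 24/6 = 4
  mean(Y) = (1 + 2 + 6 + 2 + 6 + 9) / 6 = 26/6 = 4.3333
  x̄ = (4, 4.3333),  deviation x̄ - mu_0 = (4, 4.3333) - (1, 6) = (3, -1.6667).

Step 2 — sample covariance matrix, S[i,j] = (1/(n-1)) · Σ_k (x_{k,i} - mean_i) · (x_{k,j} - mean_j), divisor n-1 = 5:
  S[X,X] = ((-3)·(-3) + (5)·(5) + (-2)·(-2) + (1)·(1) + (-3)·(-3) + (2)·(2)) / 5 = 52/5 = 10.4
  S[X,Y] = ((-3)·(-3.3333) + (5)·(-2.3333) + (-2)·(1.6667) + (1)·(-2.3333) + (-3)·(1.6667) + (2)·(4.6667)) / 5 = -3/5 = -0.6
  S[Y,Y] = ((-3.3333)·(-3.3333) + (-2.3333)·(-2.3333) + (1.6667)·(1.6667) + (-2.3333)·(-2.3333) + (1.6667)·(1.6667) + (4.6667)·(4.6667)) / 5 = 49.3333/5 = 9.8667
  S = [[10.4, -0.6],
 [-0.6, 9.8667]].

Step 3 — invert S. det(S) = 10.4·9.8667 - (-0.6)² = 102.2533.
  S^{-1} = (1/det) · [[d, -b], [-b, a]] = [[0.0965, 0.0059],
 [0.0059, 0.1017]].

Step 4 — quadratic form (x̄ - mu_0)^T · S^{-1} · (x̄ - mu_0):
  S^{-1} · (x̄ - mu_0) = (0.2797, -0.1519),
  (x̄ - mu_0)^T · [...] = (3)·(0.2797) + (-1.6667)·(-0.1519) = 1.0923.

Step 5 — scale by n: T² = 6 · 1.0923 = 6.5537.

T² ≈ 6.5537
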